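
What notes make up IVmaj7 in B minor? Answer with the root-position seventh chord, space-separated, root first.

The root, E, is scale degree 4 — the same note in B minor and B major; only the chord quality changes. Building the major-seventh chord from the parallel major on E: E–G#–B–D#.

E G# B D#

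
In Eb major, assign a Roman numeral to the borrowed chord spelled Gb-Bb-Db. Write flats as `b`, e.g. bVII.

In Eb major scale degree 3 is G; Gb is its lowered form, from Eb minor. Gb–Bb–Db is a major chord — the form found in Eb minor, not the diatonic iii (Gm). Borrowed into Eb major it is written bIII.

bIII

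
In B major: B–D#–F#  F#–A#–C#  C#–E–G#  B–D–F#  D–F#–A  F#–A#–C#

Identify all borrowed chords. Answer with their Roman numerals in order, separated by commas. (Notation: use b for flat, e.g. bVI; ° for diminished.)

The diatonic triads in B major are B, C#m, D#m, E, F#, G#m, A#dim. B–D#–F# = B, F#–A#–C# = F# and C#–E–G# = C#m are all diatonic. B–D–F# is not: scale degree 1 in B major carries B (I). In B minor the chord on that degree is Bm, so here it functions as i, borrowed from the parallel minor. But D–F#–A is foreign: the diatonic iii on degree 3 is D#m, whereas D comes from B minor. It is labeled bIII.

i, bIII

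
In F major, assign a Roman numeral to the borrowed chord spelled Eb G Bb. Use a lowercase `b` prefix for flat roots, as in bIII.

In F major scale degree 7 is E; Eb is its lowered form, from F minor. Eb–G–Bb is a major chord — the form found in F minor, not the diatonic vii° (Edim). Borrowed into F major it is written bVII.

bVII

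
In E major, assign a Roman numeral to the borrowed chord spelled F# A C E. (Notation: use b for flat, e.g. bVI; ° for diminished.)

F# is scale degree 2 in E major. Diatonically E major has F#m (ii) on that degree; F#–A–C–E is instead the half-diminished-seventh chord native to E minor, so it takes the label iiø7.

iiø7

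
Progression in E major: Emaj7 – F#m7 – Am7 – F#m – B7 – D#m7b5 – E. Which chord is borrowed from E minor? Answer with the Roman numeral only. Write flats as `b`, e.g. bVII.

iv7

The diatonic triads in E major are E, F#m, G#m, A, B, C#m, D#dim. Of the given chords, Emaj7, F#m7, F#m, B7, D#m7b5 and E are diatonic. But Am7 (A–C–E–G) is foreign: the diatonic IV on degree 4 is A, whereas Am7 comes from E minor. It is labeled iv7.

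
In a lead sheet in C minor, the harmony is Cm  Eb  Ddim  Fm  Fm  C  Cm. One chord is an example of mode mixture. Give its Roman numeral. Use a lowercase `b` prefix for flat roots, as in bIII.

In C minor (with V from harmonic minor) the diatonic chords are Cm, Ddim, Eb, Fm, G, Ab, Bb. Cm, Eb, Ddim and Fm are all diatonic. C (C–E–G) is not: scale degree 1 in C minor carries Cm (i). In C major the chord on that degree is C, so here it functions as I, borrowed from the parallel major.

I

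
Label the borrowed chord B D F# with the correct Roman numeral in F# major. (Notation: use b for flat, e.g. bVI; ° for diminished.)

B is scale degree 4 in F# major. The diatonic chord on degree 4 would be B (IV), but B–D–F# is the minor chord from F# minor. As a borrowed chord it is labeled iv.

iv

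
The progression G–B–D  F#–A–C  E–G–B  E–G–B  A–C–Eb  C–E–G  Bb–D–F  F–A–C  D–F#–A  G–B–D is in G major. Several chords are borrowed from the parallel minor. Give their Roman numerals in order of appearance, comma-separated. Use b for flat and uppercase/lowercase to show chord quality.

ii°, bIII, bVII

In G major the diatonic chords are G, Am, Bm, C, D, Em, F#dim. G–B–D = G, F#–A–C = F#dim, E–G–B = Em, C–E–G = C and D–F#–A = D all belong to that set. A–C–Eb doesn't fit — on degree 2 G major would have Am (ii). Adim is the degree-2 chord of G minor, so it is the borrowed ii°. Bb–D–F is not: scale degree 3 in G major carries Bm (iii). In G minor the chord on that degree is Bb, so here it functions as bIII, borrowed from the parallel minor. But F–A–C is foreign: the diatonic vii° on degree 7 is F#dim, whereas F comes from G minor. It is labeled bVII.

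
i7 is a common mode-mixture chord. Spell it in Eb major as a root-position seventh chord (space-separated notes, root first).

The root, Eb, is scale degree 1 — the same note in Eb major and Eb minor; only the chord quality changes. Stacking thirds in Eb minor on Eb gives Eb–Gb–Bb–Db.

Eb Gb Bb Db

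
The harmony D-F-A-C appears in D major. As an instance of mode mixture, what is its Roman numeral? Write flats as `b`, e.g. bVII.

D is scale degree 1 in D major. The diatonic chord on degree 1 would be D (I), but D–F–A–C is the minor-seventh chord from D minor. As a borrowed chord it is labeled i7.

i7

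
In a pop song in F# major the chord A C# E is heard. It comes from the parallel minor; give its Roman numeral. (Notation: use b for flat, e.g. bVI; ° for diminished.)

bIII

In F# major scale degree 3 is A#; A is its lowered form, from F# minor. A–C#–E is a major chord — the form found in F# minor, not the diatonic iii (A#m). Borrowed into F# major it is written bIII.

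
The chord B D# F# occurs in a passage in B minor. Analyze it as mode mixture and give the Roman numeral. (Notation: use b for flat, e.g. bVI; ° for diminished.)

I

The root B is the diatonic 1st degree of B minor; the borrowing shows in the chord quality. Diatonically B minor has Bm (i) on that degree; B–D#–F# is instead the major chord native to B major, so it takes the label I.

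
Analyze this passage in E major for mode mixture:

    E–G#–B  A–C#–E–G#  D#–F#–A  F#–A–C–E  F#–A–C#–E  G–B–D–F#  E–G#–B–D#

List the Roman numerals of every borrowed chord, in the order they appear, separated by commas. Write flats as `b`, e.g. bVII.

The diatonic triads in E major are E, F#m, G#m, A, B, C#m, D#dim. E–G#–B = E, A–C#–E–G# = Amaj7, D#–F#–A = D#dim, F#–A–C#–E = F#m7 and E–G#–B–D# = Emaj7 all belong to that set. F#–A–C–E is not: scale degree 2 in E major carries F#m (ii). In E minor the chord on that degree is F#m7b5, so here it functions as iiø7, borrowed from the parallel minor. G–B–D–F# doesn't fit — on degree 3 E major would have G#m (iii). Gmaj7 is the degree-3 chord of E minor, so it is the borrowed bIIImaj7.

iiø7, bIIImaj7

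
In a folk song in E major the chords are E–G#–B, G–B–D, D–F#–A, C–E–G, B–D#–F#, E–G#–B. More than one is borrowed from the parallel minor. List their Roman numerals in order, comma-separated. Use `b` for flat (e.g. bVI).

E major has the diatonic set E, F#m, G#m, A, B, C#m, D#dim. E–G#–B = E and B–D#–F# = B both belong to that set. G–B–D doesn't fit — on degree 3 E major would have G#m (iii). G is the degree-3 chord of E minor, so it is the borrowed bIII. D–F#–A is not: scale degree 7 in E major carries D#dim (vii°). In E minor the chord on that degree is D, so here it functions as bVII, borrowed from the parallel minor. But C–E–G is foreign: the diatonic vi on degree 6 is C#m, whereas C comes from E minor. It is labeled bVI.

bIII, bVII, bVI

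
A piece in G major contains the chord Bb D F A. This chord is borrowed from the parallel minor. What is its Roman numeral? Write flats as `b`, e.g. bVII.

In G major scale degree 3 is B; Bb is its lowered form, from G minor. Bb–D–F–A is a major-seventh chord — the form found in G minor, not the diatonic iii (Bm). Borrowed into G major it is written bIIImaj7.

bIIImaj7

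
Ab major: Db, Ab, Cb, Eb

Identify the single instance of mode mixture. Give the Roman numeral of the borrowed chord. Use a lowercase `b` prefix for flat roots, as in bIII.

Ab major has the diatonic set Ab, Bbm, Cm, Db, Eb, Fm, Gdim. Of the given chords, Db, Ab and Eb are diatonic. Cb (Cb–Eb–Gb) doesn't fit — on degree 3 Ab major would have Cm (iii). Cb is the degree-3 chord of Ab minor, so it is the borrowed bIII.

bIII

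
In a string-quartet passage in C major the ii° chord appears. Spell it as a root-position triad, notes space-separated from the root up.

The root, D, is scale degree 2 — the same note in C major and C minor; only the chord quality changes. Stacking thirds in C minor on D gives D–F–Ab.

D F Ab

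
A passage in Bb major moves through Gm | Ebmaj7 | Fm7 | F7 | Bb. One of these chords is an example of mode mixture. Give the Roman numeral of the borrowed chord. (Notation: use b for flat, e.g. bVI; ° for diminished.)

The diatonic triads in Bb major are Bb, Cm, Dm, Eb, F, Gm, Adim. Of the given chords, Gm, Ebmaj7, F7 and Bb are diatonic. Fm7 (F–Ab–C–Eb) is not: scale degree 5 in Bb major carries F (V). In Bb minor the chord on that degree is Fm7, so here it functions as v7, borrowed from the parallel minor.

v7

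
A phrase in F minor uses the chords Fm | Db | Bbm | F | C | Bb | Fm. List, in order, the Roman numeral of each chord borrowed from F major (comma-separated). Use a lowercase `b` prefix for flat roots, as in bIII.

I, IV

In F minor (with V from harmonic minor) the diatonic chords are Fm, Gdim, Ab, Bbm, C, Db, Eb. Fm, Db, Bbm and C are all diatonic. But F (F–A–C) is foreign: the diatonic i on degree 1 is Fm, whereas F comes from F major. It is labeled I. But Bb (Bb–D–F) is foreign: the diatonic iv on degree 4 is Bbm, whereas Bb comes from F major. It is labeled IV.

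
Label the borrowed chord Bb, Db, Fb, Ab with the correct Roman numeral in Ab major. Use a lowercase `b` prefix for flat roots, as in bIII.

The root Bb is the diatonic 2nd degree of Ab major; the borrowing shows in the chord quality. Bb–Db–Fb–Ab is a half-diminished-seventh chord — the form found in Ab minor, not the diatonic ii (Bbm). Borrowed into Ab major it is written iiø7.

iiø7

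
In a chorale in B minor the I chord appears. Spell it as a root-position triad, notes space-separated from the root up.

B D# F#

I is built on scale degree 1, which is B in both B minor and its parallel. In B major the chord on B is B–D#–F#.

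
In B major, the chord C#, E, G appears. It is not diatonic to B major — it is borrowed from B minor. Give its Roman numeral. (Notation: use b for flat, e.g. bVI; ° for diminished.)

The root C# is the diatonic 2nd degree of B major; the borrowing shows in the chord quality. C#–E–G is a diminished chord — the form found in B minor, not the diatonic ii (C#m). Borrowed into B major it is written ii°.

ii°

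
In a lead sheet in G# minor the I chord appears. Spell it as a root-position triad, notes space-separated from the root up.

G# B# D#

The root, G#, is scale degree 1 — the same note in G# minor and G# major; only the chord quality changes. Stacking thirds in G# major on G# gives G#–B#–D#.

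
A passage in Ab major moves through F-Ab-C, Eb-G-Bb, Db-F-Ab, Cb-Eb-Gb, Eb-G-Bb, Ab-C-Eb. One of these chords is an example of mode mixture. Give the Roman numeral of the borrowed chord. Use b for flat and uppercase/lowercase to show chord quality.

Ab major has the diatonic set Ab, Bbm, Cm, Db, Eb, Fm, Gdim. F–Ab–C = Fm, Eb–G–Bb = Eb, Db–F–Ab = Db and Ab–C–Eb = Ab are all diatonic. Cb–Eb–Gb doesn't fit — on degree 3 Ab major would have Cm (iii). Cb is the degree-3 chord of Ab minor, so it is the borrowed bIII.

bIII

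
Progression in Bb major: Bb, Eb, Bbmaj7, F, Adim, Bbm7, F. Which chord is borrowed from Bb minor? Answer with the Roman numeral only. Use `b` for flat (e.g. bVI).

i7

In Bb major the diatonic chords are Bb, Cm, Dm, Eb, F, Gm, Adim. Bb, Eb, Bbmaj7, F and Adim are all diatonic. But Bbm7 (Bb–Db–F–Ab) is foreign: the diatonic I on degree 1 is Bb, whereas Bbm7 comes from Bb minor. It is labeled i7.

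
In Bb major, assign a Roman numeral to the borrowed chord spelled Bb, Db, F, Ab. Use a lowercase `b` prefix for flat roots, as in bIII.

i7

The root Bb is the diatonic 1st degree of Bb major; the borrowing shows in the chord quality. Bb–Db–F–Ab is a minor-seventh chord — the form found in Bb minor, not the diatonic I (Bb). Borrowed into Bb major it is written i7.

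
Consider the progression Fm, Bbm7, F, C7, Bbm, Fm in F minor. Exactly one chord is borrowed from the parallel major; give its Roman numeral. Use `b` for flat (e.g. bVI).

I

The diatonic triads in F minor (with V from harmonic minor) are Fm, Gdim, Ab, Bbm, C, Db, Eb. Of the given chords, Fm, Bbm7, C7 and Bbm are diatonic. F (F–A–C) is not: scale degree 1 in F minor carries Fm (i). In F major the chord on that degree is F, so here it functions as I, borrowed from the parallel major.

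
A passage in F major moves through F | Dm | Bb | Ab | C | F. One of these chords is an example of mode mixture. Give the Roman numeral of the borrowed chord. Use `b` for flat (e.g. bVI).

bIII

In F major the diatonic chords are F, Gm, Am, Bb, C, Dm, Edim. F, Dm, Bb and C are all diatonic. Ab (Ab–C–Eb) doesn't fit — on degree 3 F major would have Am (iii). Ab is the degree-3 chord of F minor, so it is the borrowed bIII.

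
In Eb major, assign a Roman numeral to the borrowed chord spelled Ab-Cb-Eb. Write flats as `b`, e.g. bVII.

iv

Ab is scale degree 4 in Eb major. The diatonic chord on degree 4 would be Ab (IV), but Ab–Cb–Eb is the minor chord from Eb minor. As a borrowed chord it is labeled iv.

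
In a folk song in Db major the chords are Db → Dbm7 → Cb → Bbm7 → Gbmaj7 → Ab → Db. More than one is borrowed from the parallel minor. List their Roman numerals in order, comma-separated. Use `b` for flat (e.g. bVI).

i7, bVII

In Db major the diatonic chords are Db, Ebm, Fm, Gb, Ab, Bbm, Cdim. Of the given chords, Db, Bbm7, Gbmaj7 and Ab are diatonic. Dbm7 (Db–Fb–Ab–Cb) doesn't fit — on degree 1 Db major would have Db (I). Dbm7 is the degree-1 chord of Db minor, so it is the borrowed i7. Cb (Cb–Eb–Gb) is not: scale degree 7 in Db major carries Cdim (vii°). In Db minor the chord on that degree is Cb, so here it functions as bVII, borrowed from the parallel minor.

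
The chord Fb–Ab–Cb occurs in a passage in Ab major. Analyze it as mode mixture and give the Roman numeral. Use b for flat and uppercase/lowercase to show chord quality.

The root Fb is the lowered 6th scale degree — diatonically Ab major has F there. The diatonic chord on degree 6 would be Fm (vi), but Fb–Ab–Cb is the major chord from Ab minor. As a borrowed chord it is labeled bVI.

bVI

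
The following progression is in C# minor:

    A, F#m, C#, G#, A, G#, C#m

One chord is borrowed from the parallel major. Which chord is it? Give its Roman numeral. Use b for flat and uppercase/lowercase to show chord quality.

I

C# minor has the diatonic set C#m, D#dim, E, F#m, G#, A, B (with V from harmonic minor). A, F#m, G# and C#m all belong to that set. C# (C#–E#–G#) is not: scale degree 1 in C# minor carries C#m (i). In C# major the chord on that degree is C#, so here it functions as I, borrowed from the parallel major.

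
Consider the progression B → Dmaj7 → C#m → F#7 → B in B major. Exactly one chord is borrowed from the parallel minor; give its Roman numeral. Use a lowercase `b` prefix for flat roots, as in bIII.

The diatonic triads in B major are B, C#m, D#m, E, F#, G#m, A#dim. Of the given chords, B, C#m and F#7 are diatonic. Dmaj7 (D–F#–A–C#) is not: scale degree 3 in B major carries D#m (iii). In B minor the chord on that degree is Dmaj7, so here it functions as bIIImaj7, borrowed from the parallel minor.

bIIImaj7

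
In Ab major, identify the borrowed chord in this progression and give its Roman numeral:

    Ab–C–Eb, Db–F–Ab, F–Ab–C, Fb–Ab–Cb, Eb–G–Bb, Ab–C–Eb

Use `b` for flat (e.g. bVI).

The diatonic triads in Ab major are Ab, Bbm, Cm, Db, Eb, Fm, Gdim. Ab–C–Eb = Ab, Db–F–Ab = Db, F–Ab–C = Fm and Eb–G–Bb = Eb all belong to that set. Fb–Ab–Cb is not: scale degree 6 in Ab major carries Fm (vi). In Ab minor the chord on that degree is Fb, so here it functions as bVI, borrowed from the parallel minor.

bVI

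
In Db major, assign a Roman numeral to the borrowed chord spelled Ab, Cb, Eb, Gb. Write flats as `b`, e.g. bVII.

v7

Ab is scale degree 5 in Db major. The diatonic chord on degree 5 would be Ab (V), but Ab–Cb–Eb–Gb is the minor-seventh chord from Db minor. As a borrowed chord it is labeled v7.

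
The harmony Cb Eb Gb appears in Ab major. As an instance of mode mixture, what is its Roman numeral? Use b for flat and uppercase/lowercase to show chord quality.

bIII

The root Cb is the lowered 3rd scale degree — diatonically Ab major has C there. Cb–Eb–Gb is a major chord — the form found in Ab minor, not the diatonic iii (Cm). Borrowed into Ab major it is written bIII.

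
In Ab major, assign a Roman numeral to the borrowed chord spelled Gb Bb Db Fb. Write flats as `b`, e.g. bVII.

Gb is the lowered form of scale degree 7 in Ab major (the diatonic degree 7 is G). The diatonic chord on degree 7 would be Gdim (vii°), but Gb–Bb–Db–Fb is the dominant-seventh chord from Ab minor. As a borrowed chord it is labeled bVII7.

bVII7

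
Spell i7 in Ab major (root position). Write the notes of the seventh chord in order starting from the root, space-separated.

The root, Ab, is scale degree 1 — the same note in Ab major and Ab minor; only the chord quality changes. In Ab minor the chord on Ab is Ab–Cb–Eb–Gb.

Ab Cb Eb Gb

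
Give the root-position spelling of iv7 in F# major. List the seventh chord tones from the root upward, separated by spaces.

The root, B, is scale degree 4 — the same note in F# major and F# minor; only the chord quality changes. Building the minor-seventh chord from the parallel minor on B: B–D–F#–A.

B D F# A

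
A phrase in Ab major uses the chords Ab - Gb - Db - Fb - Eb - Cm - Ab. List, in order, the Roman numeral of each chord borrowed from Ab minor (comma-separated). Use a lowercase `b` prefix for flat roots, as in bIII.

bVII, bVI

The diatonic triads in Ab major are Ab, Bbm, Cm, Db, Eb, Fm, Gdim. Ab, Db, Eb and Cm all belong to that set. Gb (Gb–Bb–Db) is not: scale degree 7 in Ab major carries Gdim (vii°). In Ab minor the chord on that degree is Gb, so here it functions as bVII, borrowed from the parallel minor. Fb (Fb–Ab–Cb) doesn't fit — on degree 6 Ab major would have Fm (vi). Fb is the degree-6 chord of Ab minor, so it is the borrowed bVI.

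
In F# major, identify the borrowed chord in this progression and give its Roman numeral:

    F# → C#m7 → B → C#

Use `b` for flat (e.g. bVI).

The diatonic triads in F# major are F#, G#m, A#m, B, C#, D#m, E#dim. F#, B and C# all belong to that set. But C#m7 (C#–E–G#–B) is foreign: the diatonic V on degree 5 is C#, whereas C#m7 comes from F# minor. It is labeled v7.

v7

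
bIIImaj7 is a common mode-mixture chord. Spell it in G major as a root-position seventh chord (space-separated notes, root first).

Bb D F A

Scale degree 3 in G major is B. bIIImaj7 uses the lowered form, Bb, taken from G minor. In G minor the chord on Bb is Bb–D–F–A.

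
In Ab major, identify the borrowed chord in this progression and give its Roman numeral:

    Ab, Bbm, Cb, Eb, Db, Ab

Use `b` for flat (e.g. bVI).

bIII

In Ab major the diatonic chords are Ab, Bbm, Cm, Db, Eb, Fm, Gdim. Of the given chords, Ab, Bbm, Eb and Db are diatonic. Cb (Cb–Eb–Gb) doesn't fit — on degree 3 Ab major would have Cm (iii). Cb is the degree-3 chord of Ab minor, so it is the borrowed bIII.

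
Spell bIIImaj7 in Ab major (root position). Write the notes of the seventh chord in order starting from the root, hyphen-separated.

Cb-Eb-Gb-Bb

bIIImaj7 is built on the lowered scale degree 3. In Ab major degree 3 is C; lowered it becomes Cb. Building the major-seventh chord from the parallel minor on Cb: Cb–Eb–Gb–Bb.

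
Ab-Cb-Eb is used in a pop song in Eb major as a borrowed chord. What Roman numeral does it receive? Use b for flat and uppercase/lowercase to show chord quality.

The root Ab is the diatonic 4th degree of Eb major; the borrowing shows in the chord quality. Ab–Cb–Eb is a minor chord — the form found in Eb minor, not the diatonic IV (Ab). Borrowed into Eb major it is written iv.

iv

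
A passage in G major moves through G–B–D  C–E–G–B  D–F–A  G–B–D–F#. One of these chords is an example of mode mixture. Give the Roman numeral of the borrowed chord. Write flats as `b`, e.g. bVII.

v

In G major the diatonic chords are G, Am, Bm, C, D, Em, F#dim. G–B–D = G, C–E–G–B = Cmaj7 and G–B–D–F# = Gmaj7 are all diatonic. D–F–A doesn't fit — on degree 5 G major would have D (V). Dm is the degree-5 chord of G minor, so it is the borrowed v.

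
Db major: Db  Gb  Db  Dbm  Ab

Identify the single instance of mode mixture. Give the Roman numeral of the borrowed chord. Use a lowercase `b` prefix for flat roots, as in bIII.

The diatonic triads in Db major are Db, Ebm, Fm, Gb, Ab, Bbm, Cdim. Db, Gb and Ab are all diatonic. Dbm (Db–Fb–Ab) doesn't fit — on degree 1 Db major would have Db (I). Dbm is the degree-1 chord of Db minor, so it is the borrowed i.

i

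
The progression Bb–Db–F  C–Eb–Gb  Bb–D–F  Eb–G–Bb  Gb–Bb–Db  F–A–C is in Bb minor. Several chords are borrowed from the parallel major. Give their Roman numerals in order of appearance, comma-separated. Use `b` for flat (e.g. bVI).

Bb minor has the diatonic set Bbm, Cdim, Db, Ebm, F, Gb, Ab (with V from harmonic minor). Bb–Db–F = Bbm, C–Eb–Gb = Cdim, Gb–Bb–Db = Gb and F–A–C = F are all diatonic. Bb–D–F is not: scale degree 1 in Bb minor carries Bbm (i). In Bb major the chord on that degree is Bb, so here it functions as I, borrowed from the parallel major. Eb–G–Bb is not: scale degree 4 in Bb minor carries Ebm (iv). In Bb major the chord on that degree is Eb, so here it functions as IV, borrowed from the parallel major.

I, IV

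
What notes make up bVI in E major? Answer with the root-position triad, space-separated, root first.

C E G

Scale degree 6 in E major is C#. bVI uses the lowered form, C, taken from E minor. Stacking thirds in E minor on C gives C–E–G.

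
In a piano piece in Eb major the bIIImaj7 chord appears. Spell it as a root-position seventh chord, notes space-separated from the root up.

Gb Bb Db F

Scale degree 3 in Eb major is G. bIIImaj7 uses the lowered form, Gb, taken from Eb minor. Building the major-seventh chord from the parallel minor on Gb: Gb–Bb–Db–F.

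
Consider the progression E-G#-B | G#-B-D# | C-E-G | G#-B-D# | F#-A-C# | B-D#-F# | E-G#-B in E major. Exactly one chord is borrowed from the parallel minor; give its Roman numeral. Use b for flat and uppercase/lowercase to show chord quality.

In E major the diatonic chords are E, F#m, G#m, A, B, C#m, D#dim. E–G#–B = E, G#–B–D# = G#m, F#–A–C# = F#m and B–D#–F# = B are all diatonic. C–E–G is not: scale degree 6 in E major carries C#m (vi). In E minor the chord on that degree is C, so here it functions as bVI, borrowed from the parallel minor.

bVI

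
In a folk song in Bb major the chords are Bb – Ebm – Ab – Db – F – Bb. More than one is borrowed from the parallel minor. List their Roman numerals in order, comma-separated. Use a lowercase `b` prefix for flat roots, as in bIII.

The diatonic triads in Bb major are Bb, Cm, Dm, Eb, F, Gm, Adim. Bb and F both belong to that set. Ebm (Eb–Gb–Bb) is not: scale degree 4 in Bb major carries Eb (IV). In Bb minor the chord on that degree is Ebm, so here it functions as iv, borrowed from the parallel minor. Ab (Ab–C–Eb) doesn't fit — on degree 7 Bb major would have Adim (vii°). Ab is the degree-7 chord of Bb minor, so it is the borrowed bVII. Db (Db–F–Ab) doesn't fit — on degree 3 Bb major would have Dm (iii). Db is the degree-3 chord of Bb minor, so it is the borrowed bIII.

iv, bVII, bIII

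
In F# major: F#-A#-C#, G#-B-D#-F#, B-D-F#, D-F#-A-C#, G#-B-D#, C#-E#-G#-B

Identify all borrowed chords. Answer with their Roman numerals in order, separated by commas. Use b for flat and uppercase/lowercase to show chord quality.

The diatonic triads in F# major are F#, G#m, A#m, B, C#, D#m, E#dim. F#–A#–C# = F#, G#–B–D#–F# = G#m7, G#–B–D# = G#m and C#–E#–G#–B = C#7 all belong to that set. But B–D–F# is foreign: the diatonic IV on degree 4 is B, whereas Bm comes from F# minor. It is labeled iv. D–F#–A–C# is not: scale degree 6 in F# major carries D#m (vi). In F# minor the chord on that degree is Dmaj7, so here it functions as bVImaj7, borrowed from the parallel minor.

iv, bVImaj7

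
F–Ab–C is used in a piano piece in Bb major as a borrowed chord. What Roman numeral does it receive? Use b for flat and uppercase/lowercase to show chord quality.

v

F is scale degree 5 in Bb major. Diatonically Bb major has F (V) on that degree; F–Ab–C is instead the minor chord native to Bb minor, so it takes the label v.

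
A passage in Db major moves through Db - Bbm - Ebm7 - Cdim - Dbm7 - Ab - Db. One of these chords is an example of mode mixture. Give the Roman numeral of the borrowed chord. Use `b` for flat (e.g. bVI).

i7

In Db major the diatonic chords are Db, Ebm, Fm, Gb, Ab, Bbm, Cdim. Db, Bbm, Ebm7, Cdim and Ab are all diatonic. Dbm7 (Db–Fb–Ab–Cb) is not: scale degree 1 in Db major carries Db (I). In Db minor the chord on that degree is Dbm7, so here it functions as i7, borrowed from the parallel minor.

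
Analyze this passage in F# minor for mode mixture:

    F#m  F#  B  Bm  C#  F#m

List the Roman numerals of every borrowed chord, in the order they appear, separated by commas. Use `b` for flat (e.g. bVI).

F# minor has the diatonic set F#m, G#dim, A, Bm, C#, D, E (with V from harmonic minor). Of the given chords, F#m, Bm and C# are diatonic. F# (F#–A#–C#) is not: scale degree 1 in F# minor carries F#m (i). In F# major the chord on that degree is F#, so here it functions as I, borrowed from the parallel major. B (B–D#–F#) is not: scale degree 4 in F# minor carries Bm (iv). In F# major the chord on that degree is B, so here it functions as IV, borrowed from the parallel major.

I, IV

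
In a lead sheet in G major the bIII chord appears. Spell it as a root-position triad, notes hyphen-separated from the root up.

The root of bIII is the lowered 3rd degree: B becomes Bb. Stacking thirds in G minor on Bb gives Bb–D–F.

Bb-D-F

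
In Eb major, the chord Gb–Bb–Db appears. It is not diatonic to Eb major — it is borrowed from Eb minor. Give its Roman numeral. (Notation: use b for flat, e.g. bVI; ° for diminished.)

bIII

The root Gb is the lowered 3rd scale degree — diatonically Eb major has G there. The diatonic chord on degree 3 would be Gm (iii), but Gb–Bb–Db is the major chord from Eb minor. As a borrowed chord it is labeled bIII.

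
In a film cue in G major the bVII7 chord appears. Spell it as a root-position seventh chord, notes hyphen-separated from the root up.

F-A-C-Eb

Scale degree 7 in G major is F#. bVII7 uses the lowered form, F, taken from G minor. Stacking thirds in G minor on F gives F–A–C–Eb.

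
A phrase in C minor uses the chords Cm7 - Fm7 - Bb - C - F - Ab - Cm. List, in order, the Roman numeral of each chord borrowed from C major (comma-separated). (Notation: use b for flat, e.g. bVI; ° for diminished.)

The diatonic triads in C minor (with V from harmonic minor) are Cm, Ddim, Eb, Fm, G, Ab, Bb. Cm7, Fm7, Bb, Ab and Cm all belong to that set. C (C–E–G) is not: scale degree 1 in C minor carries Cm (i). In C major the chord on that degree is C, so here it functions as I, borrowed from the parallel major. F (F–A–C) is not: scale degree 4 in C minor carries Fm (iv). In C major the chord on that degree is F, so here it functions as IV, borrowed from the parallel major.

I, IV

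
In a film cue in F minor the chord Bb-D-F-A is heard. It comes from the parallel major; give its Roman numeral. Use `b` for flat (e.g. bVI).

The root Bb is the diatonic 4th degree of F minor; the borrowing shows in the chord quality. The diatonic chord on degree 4 would be Bbm (iv), but Bb–D–F–A is the major-seventh chord from F major. As a borrowed chord it is labeled IVmaj7.

IVmaj7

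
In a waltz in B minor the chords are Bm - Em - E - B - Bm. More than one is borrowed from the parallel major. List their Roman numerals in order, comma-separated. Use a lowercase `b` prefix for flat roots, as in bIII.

B minor has the diatonic set Bm, C#dim, D, Em, F#, G, A (with V from harmonic minor). Of the given chords, Bm and Em are diatonic. E (E–G#–B) is not: scale degree 4 in B minor carries Em (iv). In B major the chord on that degree is E, so here it functions as IV, borrowed from the parallel major. B (B–D#–F#) is not: scale degree 1 in B minor carries Bm (i). In B major the chord on that degree is B, so here it functions as I, borrowed from the parallel major.

IV, I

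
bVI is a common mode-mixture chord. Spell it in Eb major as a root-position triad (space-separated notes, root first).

Scale degree 6 in Eb major is C. bVI uses the lowered form, Cb, taken from Eb minor. Building the major chord from the parallel minor on Cb: Cb–Eb–Gb.

Cb Eb Gb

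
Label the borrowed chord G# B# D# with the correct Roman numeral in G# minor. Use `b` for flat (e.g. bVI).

G# is scale degree 1 in G# minor. Diatonically G# minor has G#m (i) on that degree; G#–B#–D# is instead the major chord native to G# major, so it takes the label I.

I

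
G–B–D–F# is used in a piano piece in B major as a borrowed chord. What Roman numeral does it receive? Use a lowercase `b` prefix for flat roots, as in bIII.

G is the lowered form of scale degree 6 in B major (the diatonic degree 6 is G#). The diatonic chord on degree 6 would be G#m (vi), but G–B–D–F# is the major-seventh chord from B minor. As a borrowed chord it is labeled bVImaj7.

bVImaj7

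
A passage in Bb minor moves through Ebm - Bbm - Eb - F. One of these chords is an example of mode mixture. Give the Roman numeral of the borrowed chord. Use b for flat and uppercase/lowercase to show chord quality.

IV

In Bb minor (with V from harmonic minor) the diatonic chords are Bbm, Cdim, Db, Ebm, F, Gb, Ab. Of the given chords, Ebm, Bbm and F are diatonic. But Eb (Eb–G–Bb) is foreign: the diatonic iv on degree 4 is Ebm, whereas Eb comes from Bb major. It is labeled IV.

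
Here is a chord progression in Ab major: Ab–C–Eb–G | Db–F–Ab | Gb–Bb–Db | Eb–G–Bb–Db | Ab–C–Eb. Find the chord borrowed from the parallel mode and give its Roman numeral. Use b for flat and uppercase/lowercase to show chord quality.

In Ab major the diatonic chords are Ab, Bbm, Cm, Db, Eb, Fm, Gdim. Of the given chords, Ab–C–Eb–G = Abmaj7, Db–F–Ab = Db, Eb–G–Bb–Db = Eb7 and Ab–C–Eb = Ab are diatonic. Gb–Bb–Db doesn't fit — on degree 7 Ab major would have Gdim (vii°). Gb is the degree-7 chord of Ab minor, so it is the borrowed bVII.

bVII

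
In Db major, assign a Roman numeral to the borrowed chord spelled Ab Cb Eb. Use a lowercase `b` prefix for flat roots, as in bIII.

Ab is scale degree 5 in Db major. Ab–Cb–Eb is a minor chord — the form found in Db minor, not the diatonic V (Ab). Borrowed into Db major it is written v.

v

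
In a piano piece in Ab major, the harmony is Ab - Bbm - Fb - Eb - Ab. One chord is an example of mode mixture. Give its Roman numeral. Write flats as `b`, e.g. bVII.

Ab major has the diatonic set Ab, Bbm, Cm, Db, Eb, Fm, Gdim. Of the given chords, Ab, Bbm and Eb are diatonic. But Fb (Fb–Ab–Cb) is foreign: the diatonic vi on degree 6 is Fm, whereas Fb comes from Ab minor. It is labeled bVI.

bVI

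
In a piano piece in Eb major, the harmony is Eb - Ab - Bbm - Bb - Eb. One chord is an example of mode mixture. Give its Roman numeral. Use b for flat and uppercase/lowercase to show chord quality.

Eb major has the diatonic set Eb, Fm, Gm, Ab, Bb, Cm, Ddim. Eb, Ab and Bb all belong to that set. Bbm (Bb–Db–F) is not: scale degree 5 in Eb major carries Bb (V). In Eb minor the chord on that degree is Bbm, so here it functions as v, borrowed from the parallel minor.

v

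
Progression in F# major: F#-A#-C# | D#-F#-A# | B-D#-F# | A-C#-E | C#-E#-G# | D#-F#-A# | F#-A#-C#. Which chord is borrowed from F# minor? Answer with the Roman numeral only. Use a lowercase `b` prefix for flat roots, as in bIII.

In F# major the diatonic chords are F#, G#m, A#m, B, C#, D#m, E#dim. Of the given chords, F#–A#–C# = F#, D#–F#–A# = D#m, B–D#–F# = B and C#–E#–G# = C# are diatonic. But A–C#–E is foreign: the diatonic iii on degree 3 is A#m, whereas A comes from F# minor. It is labeled bIII.

bIII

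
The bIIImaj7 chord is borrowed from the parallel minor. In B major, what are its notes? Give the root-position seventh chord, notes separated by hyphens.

D-F#-A-C#

bIIImaj7 is built on the lowered scale degree 3. In B major degree 3 is D#; lowered it becomes D. Stacking thirds in B minor on D gives D–F#–A–C#.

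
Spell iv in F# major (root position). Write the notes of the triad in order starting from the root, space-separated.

The root, B, is scale degree 4 — the same note in F# major and F# minor; only the chord quality changes. Building the minor chord from the parallel minor on B: B–D–F#.

B D F#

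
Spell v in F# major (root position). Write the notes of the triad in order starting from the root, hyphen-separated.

C#-E-G#

The root, C#, is scale degree 5 — the same note in F# major and F# minor; only the chord quality changes. In F# minor the chord on C# is C#–E–G#.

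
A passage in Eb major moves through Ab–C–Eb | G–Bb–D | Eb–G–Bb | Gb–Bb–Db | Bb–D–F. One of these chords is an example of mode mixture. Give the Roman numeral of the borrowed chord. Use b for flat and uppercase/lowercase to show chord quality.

Eb major has the diatonic set Eb, Fm, Gm, Ab, Bb, Cm, Ddim. Of the given chords, Ab–C–Eb = Ab, G–Bb–D = Gm, Eb–G–Bb = Eb and Bb–D–F = Bb are diatonic. But Gb–Bb–Db is foreign: the diatonic iii on degree 3 is Gm, whereas Gb comes from Eb minor. It is labeled bIII.

bIII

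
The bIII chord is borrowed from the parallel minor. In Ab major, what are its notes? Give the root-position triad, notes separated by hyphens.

Scale degree 3 in Ab major is C. bIII uses the lowered form, Cb, taken from Ab minor. Building the major chord from the parallel minor on Cb: Cb–Eb–Gb.

Cb-Eb-Gb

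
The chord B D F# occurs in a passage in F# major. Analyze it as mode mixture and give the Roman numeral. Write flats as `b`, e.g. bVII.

iv

B is scale degree 4 in F# major. Diatonically F# major has B (IV) on that degree; B–D–F# is instead the minor chord native to F# minor, so it takes the label iv.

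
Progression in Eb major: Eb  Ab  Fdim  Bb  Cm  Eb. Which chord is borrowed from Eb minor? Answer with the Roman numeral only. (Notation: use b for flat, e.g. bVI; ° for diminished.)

The diatonic triads in Eb major are Eb, Fm, Gm, Ab, Bb, Cm, Ddim. Eb, Ab, Bb and Cm are all diatonic. Fdim (F–Ab–Cb) is not: scale degree 2 in Eb major carries Fm (ii). In Eb minor the chord on that degree is Fdim, so here it functions as ii°, borrowed from the parallel minor.

ii°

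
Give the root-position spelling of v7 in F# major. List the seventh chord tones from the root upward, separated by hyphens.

C#-E-G#-B

The root, C#, is scale degree 5 — the same note in F# major and F# minor; only the chord quality changes. Building the minor-seventh chord from the parallel minor on C#: C#–E–G#–B.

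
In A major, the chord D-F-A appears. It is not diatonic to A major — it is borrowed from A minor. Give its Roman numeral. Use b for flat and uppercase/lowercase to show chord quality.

iv

D is scale degree 4 in A major. D–F–A is a minor chord — the form found in A minor, not the diatonic IV (D). Borrowed into A major it is written iv.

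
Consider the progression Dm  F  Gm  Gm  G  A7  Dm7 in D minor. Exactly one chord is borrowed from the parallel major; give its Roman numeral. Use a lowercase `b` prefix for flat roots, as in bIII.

The diatonic triads in D minor (with V from harmonic minor) are Dm, Edim, F, Gm, A, Bb, C. Dm, F, Gm, A7 and Dm7 all belong to that set. But G (G–B–D) is foreign: the diatonic iv on degree 4 is Gm, whereas G comes from D major. It is labeled IV.

IV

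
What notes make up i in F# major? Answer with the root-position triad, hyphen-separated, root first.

The root, F#, is scale degree 1 — the same note in F# major and F# minor; only the chord quality changes. Building the minor chord from the parallel minor on F#: F#–A–C#.

F#-A-C#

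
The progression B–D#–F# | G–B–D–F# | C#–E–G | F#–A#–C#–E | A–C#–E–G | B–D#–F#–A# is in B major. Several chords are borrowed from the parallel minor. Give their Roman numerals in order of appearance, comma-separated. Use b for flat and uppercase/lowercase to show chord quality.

B major has the diatonic set B, C#m, D#m, E, F#, G#m, A#dim. B–D#–F# = B, F#–A#–C#–E = F#7 and B–D#–F#–A# = Bmaj7 all belong to that set. But G–B–D–F# is foreign: the diatonic vi on degree 6 is G#m, whereas Gmaj7 comes from B minor. It is labeled bVImaj7. C#–E–G is not: scale degree 2 in B major carries C#m (ii). In B minor the chord on that degree is C#dim, so here it functions as ii°, borrowed from the parallel minor. A–C#–E–G is not: scale degree 7 in B major carries A#dim (vii°). In B minor the chord on that degree is A7, so here it functions as bVII7, borrowed from the parallel minor.

bVImaj7, ii°, bVII7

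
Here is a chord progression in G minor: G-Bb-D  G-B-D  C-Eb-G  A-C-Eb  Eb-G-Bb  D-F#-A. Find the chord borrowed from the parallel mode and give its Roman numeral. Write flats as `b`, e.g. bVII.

I

In G minor (with V from harmonic minor) the diatonic chords are Gm, Adim, Bb, Cm, D, Eb, F. Of the given chords, G–Bb–D = Gm, C–Eb–G = Cm, A–C–Eb = Adim, Eb–G–Bb = Eb and D–F#–A = D are diatonic. G–B–D doesn't fit — on degree 1 G minor would have Gm (i). G is the degree-1 chord of G major, so it is the borrowed I.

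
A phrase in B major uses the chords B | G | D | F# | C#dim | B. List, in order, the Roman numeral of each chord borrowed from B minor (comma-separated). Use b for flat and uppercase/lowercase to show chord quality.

B major has the diatonic set B, C#m, D#m, E, F#, G#m, A#dim. Of the given chords, B and F# are diatonic. G (G–B–D) is not: scale degree 6 in B major carries G#m (vi). In B minor the chord on that degree is G, so here it functions as bVI, borrowed from the parallel minor. D (D–F#–A) doesn't fit — on degree 3 B major would have D#m (iii). D is the degree-3 chord of B minor, so it is the borrowed bIII. C#dim (C#–E–G) doesn't fit — on degree 2 B major would have C#m (ii). C#dim is the degree-2 chord of B minor, so it is the borrowed ii°.

bVI, bIII, ii°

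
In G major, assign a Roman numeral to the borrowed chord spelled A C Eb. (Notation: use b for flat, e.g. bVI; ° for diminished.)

ii°

The root A is the diatonic 2nd degree of G major; the borrowing shows in the chord quality. A–C–Eb is a diminished chord — the form found in G minor, not the diatonic ii (Am). Borrowed into G major it is written ii°.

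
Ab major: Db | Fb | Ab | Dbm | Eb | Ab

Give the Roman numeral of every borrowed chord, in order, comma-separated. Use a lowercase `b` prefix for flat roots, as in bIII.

In Ab major the diatonic chords are Ab, Bbm, Cm, Db, Eb, Fm, Gdim. Db, Ab and Eb are all diatonic. But Fb (Fb–Ab–Cb) is foreign: the diatonic vi on degree 6 is Fm, whereas Fb comes from Ab minor. It is labeled bVI. Dbm (Db–Fb–Ab) doesn't fit — on degree 4 Ab major would have Db (IV). Dbm is the degree-4 chord of Ab minor, so it is the borrowed iv.

bVI, iv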